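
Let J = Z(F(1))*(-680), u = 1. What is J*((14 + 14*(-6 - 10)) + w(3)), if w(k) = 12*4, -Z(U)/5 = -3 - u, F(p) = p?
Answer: 2203200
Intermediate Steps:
Z(U) = 20 (Z(U) = -5*(-3 - 1*1) = -5*(-3 - 1) = -5*(-4) = 20)
w(k) = 48
J = -13600 (J = 20*(-680) = -13600)
J*((14 + 14*(-6 - 10)) + w(3)) = -13600*((14 + 14*(-6 - 10)) + 48) = -13600*((14 + 14*(-16)) + 48) = -13600*((14 - 224) + 48) = -13600*(-210 + 48) = -13600*(-162) = 2203200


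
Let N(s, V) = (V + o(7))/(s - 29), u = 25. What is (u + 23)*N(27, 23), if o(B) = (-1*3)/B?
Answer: -3792/7 ≈ -541.71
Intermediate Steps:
o(B) = -3/B
N(s, V) = (-3/7 + V)/(-29 + s) (N(s, V) = (V - 3/7)/(s - 29) = (V - 3*1/7)/(-29 + s) = (V - 3/7)/(-29 + s) = (-3/7 + V)/(-29 + s))
(u + 23)*N(27, 23) = (25 + 23)*((-3/7 + 23)/(-29 + 27)) = 48*((158/7)/(-2)) = 48*(-1/2*158/7) = 48*(-79/7) = -3792/7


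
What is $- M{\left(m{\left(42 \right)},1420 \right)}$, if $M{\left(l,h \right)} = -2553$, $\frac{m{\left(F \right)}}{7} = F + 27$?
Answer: $2553$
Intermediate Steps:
$m{\left(F \right)} = 189 + 7 F$ ($m{\left(F \right)} = 7 \left(F + 27\right) = 7 \left(27 + F\right) = 189 + 7 F$)
$- M{\left(m{\left(42 \right)},1420 \right)} = \left(-1\right) \left(-2553\right) = 2553$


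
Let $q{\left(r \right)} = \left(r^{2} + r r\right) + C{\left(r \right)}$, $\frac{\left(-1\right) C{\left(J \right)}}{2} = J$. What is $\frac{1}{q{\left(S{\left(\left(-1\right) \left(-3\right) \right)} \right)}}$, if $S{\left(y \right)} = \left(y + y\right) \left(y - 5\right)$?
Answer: $\frac{1}{312} \approx 0.0032051$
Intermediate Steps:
$C{\left(J \right)} = - 2 J$
$S{\left(y \right)} = 2 y \left(-5 + y\right)$
$q{\left(r \right)} = - 2 r + 2 r^{2}$ ($q{\left(r \right)} = \left(r^{2} + r r\right) - 2 r = \left(r^{2} + r^{2}\right) - 2 r = 2 r^{2} - 2 r = - 2 r + 2 r^{2}$)
$\frac{1}{q{\left(S{\left(\left(-1\right) \left(-3\right) \right)} \right)}} = \frac{1}{2 \cdot 2 \left(\left(-1\right) \left(-3\right)\right) \left(-5 - -3\right) \left(-1 + 2 \left(\left(-1\right) \left(-3\right)\right) \left(-5 - -3\right)\right)} = \frac{1}{2 \cdot 2 \cdot 3 \left(-5 + 3\right) \left(-1 + 2 \cdot 3 \left(-5 + 3\right)\right)} = \frac{1}{2 \cdot 2 \cdot 3 \left(-2\right) \left(-1 + 2 \cdot 3 \left(-2\right)\right)} = \frac{1}{2 \left(-12\right) \left(-1 - 12\right)} = \frac{1}{2 \left(-12\right) \left(-13\right)} = \frac{1}{312}$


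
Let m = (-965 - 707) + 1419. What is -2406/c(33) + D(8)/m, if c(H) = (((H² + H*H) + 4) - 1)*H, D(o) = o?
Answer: -35894/551793 ≈ -0.065050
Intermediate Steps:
m = -253 (m = -1672 + 1419 = -253)
c(H) = H*(3 + 2*H²) (c(H) = (((H² + H²) + 4) - 1)*H = ((2*H² + 4) - 1)*H = ((4 + 2*H²) - 1)*H = (3 + 2*H²)*H = H*(3 + 2*H²))
-2406/c(33) + D(8)/m = -2406*1/(33*(3 + 2*33²)) + 8/(-253) = -2406*1/(33*(3 + 2*1089)) + 8*(-1/253) = -2406*1/(33*(3 + 2178)) - 8/253 = -2406/(33*2181) - 8/253 = -2406/71973 - 8/253 = -2406*1/71973 - 8/253 = -802/23991 - 8/253 = -35894/551793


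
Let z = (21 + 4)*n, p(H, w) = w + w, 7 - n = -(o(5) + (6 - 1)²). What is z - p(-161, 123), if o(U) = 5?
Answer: 679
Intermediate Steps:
n = 37 (n = 7 - (-1)*(5 + (6 - 1)²) = 7 - (-1)*(5 + 5²) = 7 - (-1)*(5 + 25) = 7 - (-1)*30 = 7 - 1*(-30) = 7 + 30 = 37)
p(H, w) = 2*w
z = 925 (z = (21 + 4)*37 = 25*37 = 925)
z - p(-161, 123) = 925 - 2*123 = 925 - 1*246 = 925 - 246 = 679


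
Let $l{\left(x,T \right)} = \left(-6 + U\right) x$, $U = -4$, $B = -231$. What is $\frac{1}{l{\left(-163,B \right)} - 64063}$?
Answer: $- \frac{1}{62433} \approx -1.6017 \cdot 10^{-5}$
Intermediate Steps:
$l{\left(x,T \right)} = - 10 x$ ($l{\left(x,T \right)} = \left(-6 - 4\right) x = - 10 x$)
$\frac{1}{l{\left(-163,B \right)} - 64063} = \frac{1}{\left(-10\right) \left(-163\right) - 64063} = \frac{1}{1630 - 64063} = \frac{1}{-62433} = - \frac{1}{62433}$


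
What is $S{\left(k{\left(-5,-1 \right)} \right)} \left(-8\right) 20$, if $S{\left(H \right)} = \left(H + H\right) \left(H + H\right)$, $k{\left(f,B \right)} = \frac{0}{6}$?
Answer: $0$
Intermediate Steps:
$k{\left(f,B \right)} = 0$ ($k{\left(f,B \right)} = 0 \cdot \frac{1}{6} = 0$)
$S{\left(H \right)} = 4 H^{2}$ ($S{\left(H \right)} = 2 H 2 H = 4 H^{2}$)
$S{\left(k{\left(-5,-1 \right)} \right)} \left(-8\right) 20 = 4 \cdot 0^{2} \left(-8\right) 20 = 4 \cdot 0 \left(-8\right) 20 = 0 \left(-8\right) 20 = 0 \cdot 20 = 0$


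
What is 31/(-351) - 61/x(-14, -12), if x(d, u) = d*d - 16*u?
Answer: -33439/136188 ≈ -0.24554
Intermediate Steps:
x(d, u) = d² - 16*u
31/(-351) - 61/x(-14, -12) = 31/(-351) - 61/((-14)² - 16*(-12)) = 31*(-1/351) - 61/(196 + 192) = -31/351 - 61/388 = -33439/136188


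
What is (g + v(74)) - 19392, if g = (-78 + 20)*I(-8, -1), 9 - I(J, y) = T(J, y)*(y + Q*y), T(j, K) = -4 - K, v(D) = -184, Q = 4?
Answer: -19228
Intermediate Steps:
I(J, y) = 9 - 5*y*(-4 - y) (I(J, y) = 9 - (-4 - y)*(y + 4*y) = 9 - (-4 - y)*5*y = 9 - 5*y*(-4 - y))
g = 348 (g = (-78 + 20)*(9 + 5*(-1)*(4 - 1)) = -58*(9 + 5*(-1)*3) = -58*(9 - 15) = -58*(-6) = 348)
(g + v(74)) - 19392 = (348 - 184) - 19392 = 164 - 19392 = -19228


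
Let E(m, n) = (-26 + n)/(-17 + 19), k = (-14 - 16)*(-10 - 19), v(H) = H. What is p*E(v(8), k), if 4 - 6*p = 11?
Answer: -1477/3 ≈ -492.33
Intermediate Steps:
k = 870 (k = -30*(-29) = 870)
p = -7/6 (p = ⅔ - ⅙*11 = ⅔ - 11/6 = -7/6 ≈ -1.1667)
E(m, n) = -13 + n/2 (E(m, n) = (-26 + n)/2 = (-26 + n)*(½) = -13 + n/2)
p*E(v(8), k) = -7*(-13 + (½)*870)/6 = -7*(-13 + 435)/6 = -7/6*422 = -1477/3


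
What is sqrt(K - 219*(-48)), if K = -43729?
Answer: I*sqrt(33217) ≈ 182.26*I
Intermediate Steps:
sqrt(K - 219*(-48)) = sqrt(-43729 - 219*(-48)) = sqrt(-43729 + 10512) = sqrt(-33217) = I*sqrt(33217)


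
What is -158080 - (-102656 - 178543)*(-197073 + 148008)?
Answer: -13797187015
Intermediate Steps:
-158080 - (-102656 - 178543)*(-197073 + 148008) = -158080 - (-281199)*(-49065) = -158080 - 1*13797028935 = -158080 - 13797028935 = -13797187015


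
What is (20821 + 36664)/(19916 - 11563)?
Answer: 57485/8353 ≈ 6.8820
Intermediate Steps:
(20821 + 36664)/(19916 - 11563) = 57485/8353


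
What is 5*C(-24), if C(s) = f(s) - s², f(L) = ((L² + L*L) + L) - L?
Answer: 2880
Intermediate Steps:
f(L) = 2*L² (f(L) = ((L² + L²) + L) - L = (2*L² + L) - L = (L + 2*L²) - L = 2*L²)
C(s) = s² (C(s) = 2*s² - s² = s²)
5*C(-24) = 5*(-24)² = 5*576 = 2880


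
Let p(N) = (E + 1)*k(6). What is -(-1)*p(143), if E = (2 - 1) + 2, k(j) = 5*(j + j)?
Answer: 240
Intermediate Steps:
k(j) = 10*j (k(j) = 5*(2*j) = 10*j)
E = 3 (E = 1 + 2 = 3)
p(N) = 240 (p(N) = (3 + 1)*(10*6) = 4*60 = 240)
-(-1)*p(143) = -(-1)*240 = -1*(-240) = 240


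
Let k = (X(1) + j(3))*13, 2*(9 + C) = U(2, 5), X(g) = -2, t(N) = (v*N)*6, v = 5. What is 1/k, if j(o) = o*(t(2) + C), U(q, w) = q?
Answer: 1/2002 ≈ 0.00049950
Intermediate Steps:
t(N) = 30*N (t(N) = (5*N)*6 = 30*N)
C = -8 (C = -9 + (½)*2 = -9 + 1 = -8)
j(o) = 52*o (j(o) = o*(30*2 - 8) = o*(60 - 8) = o*52 = 52*o)
k = 2002 (k = (-2 + 52*3)*13 = (-2 + 156)*13 = 154*13 = 2002)
1/k = 1/2002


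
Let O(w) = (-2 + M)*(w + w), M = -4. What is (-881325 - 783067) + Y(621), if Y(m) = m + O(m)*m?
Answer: -6291463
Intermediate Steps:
O(w) = -12*w (O(w) = (-2 - 4)*(w + w) = -12*w)
Y(m) = m - 12*m² (Y(m) = m + (-12*m)*m = m - 12*m²)
(-881325 - 783067) + Y(621) = (-881325 - 783067) + 621*(1 - 12*621) = -1664392 + 621*(1 - 7452) = -1664392 + 621*(-7451) = -1664392 - 4627071 = -6291463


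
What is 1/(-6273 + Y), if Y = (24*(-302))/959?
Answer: -959/6023055 ≈ -0.00015922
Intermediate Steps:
Y = -7248/959 (Y = -7248*1/959 = -7248/959 ≈ -7.5579)
1/(-6273 + Y) = 1/(-6273 - 7248/959) = 1/(-6023055/959) = -959/6023055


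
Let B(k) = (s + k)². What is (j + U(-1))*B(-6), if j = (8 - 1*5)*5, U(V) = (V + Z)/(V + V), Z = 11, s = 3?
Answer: 90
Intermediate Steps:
B(k) = (3 + k)²
U(V) = (11 + V)/(2*V) (U(V) = (V + 11)/(V + V) = (11 + V)/((2*V)) = (11 + V)*(1/(2*V)) = (11 + V)/(2*V))
j = 15 (j = (8 - 5)*5 = 3*5 = 15)
(j + U(-1))*B(-6) = (15 + (½)*(11 - 1)/(-1))*(3 - 6)² = (15 + (½)*(-1)*10)*(-3)² = (15 - 5)*9 = 10*9 = 90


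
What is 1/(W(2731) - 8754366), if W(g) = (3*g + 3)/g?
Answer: -2731/23908165350 ≈ -1.1423e-7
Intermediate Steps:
W(g) = (3 + 3*g)/g
1/(W(2731) - 8754366) = 1/((3 + 3/2731) - 8754366) = 1/(8196/2731 - 8754366) = 1/(-23908165350/2731) = -2731/23908165350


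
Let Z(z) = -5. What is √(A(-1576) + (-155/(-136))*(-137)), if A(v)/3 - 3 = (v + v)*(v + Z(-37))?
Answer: √69127823690/68 ≈ 3866.5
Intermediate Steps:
A(v) = 9 + 6*v*(-5 + v) (A(v) = 9 + 3*((v + v)*(v - 5)) = 9 + 3*((2*v)*(-5 + v)) = 9 + 3*(2*v*(-5 + v)) = 9 + 6*v*(-5 + v))
√(A(-1576) + (-155/(-136))*(-137)) = √((9 - 30*(-1576) + 6*(-1576)²) + (-155/(-136))*(-137)) = √((9 + 47280 + 6*2483776) - 1/136*(-155)*(-137)) = √((9 + 47280 + 14902656) + (155/136)*(-137)) = √(14949945 - 21235/136) = √(2033171285/136) = √69127823690/68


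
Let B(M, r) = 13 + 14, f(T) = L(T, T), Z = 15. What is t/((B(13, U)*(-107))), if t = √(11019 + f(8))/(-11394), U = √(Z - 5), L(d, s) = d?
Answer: √11027/32917266 ≈ 3.1901e-6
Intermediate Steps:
f(T) = T
U = √10 (U = √(15 - 5) = √10 ≈ 3.1623)
B(M, r) = 27
t = -√11027/11394 (t = √(11019 + 8)/(-11394) = √11027*(-1/11394) = -√11027/11394 ≈ -0.0092162)
t/((B(13, U)*(-107))) = (-√11027/11394)/((27*(-107))) = -√11027/11394/(-2889) = -√11027/11394*(-1/2889) = √11027/32917266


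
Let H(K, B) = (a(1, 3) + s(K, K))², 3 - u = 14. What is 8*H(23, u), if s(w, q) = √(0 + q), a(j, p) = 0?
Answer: 184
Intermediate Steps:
u = -11 (u = 3 - 1*14 = 3 - 14 = -11)
s(w, q) = √q
H(K, B) = K (H(K, B) = (0 + √K)² = (√K)² = K)
8*H(23, u) = 8*23 = 184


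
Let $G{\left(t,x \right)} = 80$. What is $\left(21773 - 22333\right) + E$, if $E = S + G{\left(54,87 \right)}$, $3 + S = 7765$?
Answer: $7282$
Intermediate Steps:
$S = 7762$ ($S = -3 + 7765 = 7762$)
$E = 7842$ ($E = 7762 + 80 = 7842$)
$\left(21773 - 22333\right) + E = \left(21773 - 22333\right) + 7842 = -560 + 7842 = 7282$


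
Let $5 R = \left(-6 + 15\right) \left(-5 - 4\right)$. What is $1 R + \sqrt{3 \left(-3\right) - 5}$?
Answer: $- \frac{81}{5} + i \sqrt{14} \approx -16.2 + 3.7417 i$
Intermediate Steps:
$R = - \frac{81}{5}$ ($R = \frac{\left(-6 + 15\right) \left(-5 - 4\right)}{5} = \frac{9 \left(-9\right)}{5} = \frac{1}{5} \left(-81\right) = - \frac{81}{5} \approx -16.2$)
$1 R + \sqrt{3 \left(-3\right) - 5} = 1 \left(- \frac{81}{5}\right) + \sqrt{3 \left(-3\right) - 5} = - \frac{81}{5} + \sqrt{-9 - 5} = - \frac{81}{5} + \sqrt{-14} = - \frac{81}{5} + i \sqrt{14}$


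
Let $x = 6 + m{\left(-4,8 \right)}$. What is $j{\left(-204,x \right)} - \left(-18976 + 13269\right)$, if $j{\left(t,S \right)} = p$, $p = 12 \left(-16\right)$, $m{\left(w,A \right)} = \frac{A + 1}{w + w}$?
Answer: $5515$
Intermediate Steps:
$m{\left(w,A \right)} = \frac{1 + A}{2 w}$
$x = \frac{39}{8}$ ($x = 6 + \frac{1 + 8}{2 \left(-4\right)} = 6 + \frac{1}{2} \left(- \frac{1}{4}\right) 9 = 6 - \frac{9}{8} = \frac{39}{8} \approx 4.875$)
$p = -192$
$j{\left(t,S \right)} = -192$
$j{\left(-204,x \right)} - \left(-18976 + 13269\right) = -192 - \left(-18976 + 13269\right) = -192 - -5707 = -192 + 5707 = 5515$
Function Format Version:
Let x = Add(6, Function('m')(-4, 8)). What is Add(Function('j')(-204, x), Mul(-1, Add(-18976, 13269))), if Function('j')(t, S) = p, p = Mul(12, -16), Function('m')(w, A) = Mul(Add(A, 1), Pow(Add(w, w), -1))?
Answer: 5515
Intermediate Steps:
Function('m')(w, A) = Mul(Rational(1, 2), Pow(w, -1), Add(1, A)) (Function('m')(w, A) = Mul(Add(1, A), Pow(Mul(2, w), -1)) = Mul(Add(1, A), Mul(Rational(1, 2), Pow(w, -1))) = Mul(Rational(1, 2), Pow(w, -1), Add(1, A)))
x = Rational(39, 8) (x = Add(6, Mul(Rational(1, 2), Pow(-4, -1), Add(1, 8))) = Add(6, Mul(Rational(1, 2), Rational(-1, 4), 9)) = Add(6, Rational(-9, 8)) = Rational(39, 8) ≈ 4.8750)
p = -192
Function('j')(t, S) = -192
Add(Function('j')(-204, x), Mul(-1, Add(-18976, 13269))) = Add(-192, Mul(-1, Add(-18976, 13269))) = Add(-192, Mul(-1, -5707)) = Add(-192, 5707) = 5515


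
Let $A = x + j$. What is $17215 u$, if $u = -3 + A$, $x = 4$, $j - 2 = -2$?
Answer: $17215$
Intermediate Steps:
$j = 0$ ($j = 2 - 2 = 0$)
$A = 4$ ($A = 4 + 0 = 4$)
$u = 1$ ($u = -3 + 4 = 1$)
$17215 u = 17215 \cdot 1 = 17215$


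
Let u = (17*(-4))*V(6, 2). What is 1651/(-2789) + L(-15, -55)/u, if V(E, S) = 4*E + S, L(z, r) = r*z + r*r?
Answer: -6828309/2465476 ≈ -2.7696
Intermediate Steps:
L(z, r) = r**2 + r*z (L(z, r) = r*z + r**2 = r**2 + r*z)
V(E, S) = S + 4*E
u = -1768 (u = (17*(-4))*(2 + 4*6) = -68*(2 + 24) = -68*26 = -1768)
1651/(-2789) + L(-15, -55)/u = 1651/(-2789) - 55*(-55 - 15)/(-1768) = 1651*(-1/2789) - 55*(-70)*(-1/1768) = -1651/2789 + 3850*(-1/1768) = -1651/2789 - 1925/884 = -6828309/2465476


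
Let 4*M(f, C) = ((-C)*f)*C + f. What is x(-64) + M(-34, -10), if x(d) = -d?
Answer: 1811/2 ≈ 905.50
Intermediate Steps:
M(f, C) = f/4 - f*C²/4 (M(f, C) = (((-C)*f)*C + f)/4 = ((-C*f)*C + f)/4 = (-f*C² + f)/4 = (f - f*C²)/4 = f/4 - f*C²/4)
x(-64) + M(-34, -10) = -1*(-64) + (¼)*(-34)*(1 - 1*(-10)²) = 64 + (¼)*(-34)*(1 - 1*100) = 64 + (¼)*(-34)*(1 - 100) = 64 + (¼)*(-34)*(-99) = 64 + 1683/2 = 1811/2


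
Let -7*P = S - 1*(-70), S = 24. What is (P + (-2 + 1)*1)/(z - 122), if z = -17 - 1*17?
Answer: 101/1092 ≈ 0.092491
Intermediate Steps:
z = -34 (z = -17 - 17 = -34)
P = -94/7 (P = -(24 - 1*(-70))/7 = -(24 + 70)/7 = -1/7*94 = -94/7 ≈ -13.429)
(P + (-2 + 1)*1)/(z - 122) = (-94/7 + (-2 + 1)*1)/(-34 - 122) = (-94/7 - 1*1)/(-156) = -(-94/7 - 1)/156 = -1/156*(-101/7) = 101/1092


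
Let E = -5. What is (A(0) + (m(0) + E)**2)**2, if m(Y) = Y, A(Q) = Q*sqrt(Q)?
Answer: 625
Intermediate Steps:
A(Q) = Q**(3/2)
(A(0) + (m(0) + E)**2)**2 = (0**(3/2) + (0 - 5)**2)**2 = (0 + (-5)**2)**2 = (0 + 25)**2 = 25**2 = 625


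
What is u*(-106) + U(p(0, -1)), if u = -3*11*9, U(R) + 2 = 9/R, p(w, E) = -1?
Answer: 31471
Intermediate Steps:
U(R) = -2 + 9/R
u = -297 (u = -33*9 = -297)
u*(-106) + U(p(0, -1)) = -297*(-106) + (-2 + 9/(-1)) = 31482 + (-2 + 9*(-1)) = 31482 + (-2 - 9) = 31482 - 11 = 31471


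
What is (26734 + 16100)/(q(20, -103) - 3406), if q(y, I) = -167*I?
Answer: 42834/13795 ≈ 3.1050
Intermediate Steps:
(26734 + 16100)/(q(20, -103) - 3406) = (26734 + 16100)/(-167*(-103) - 3406) = 42834/(17201 - 3406) = 42834/13795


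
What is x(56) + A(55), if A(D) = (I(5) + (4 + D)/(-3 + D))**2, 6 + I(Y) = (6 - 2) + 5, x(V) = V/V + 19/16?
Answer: 13035/676 ≈ 19.283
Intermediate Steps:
x(V) = 35/16 (x(V) = 1 + 19*(1/16) = 1 + 19/16 = 35/16)
I(Y) = 3 (I(Y) = -6 + ((6 - 2) + 5) = -6 + (4 + 5) = -6 + 9 = 3)
A(D) = (3 + (4 + D)/(-3 + D))**2
x(56) + A(55) = 35/16 + (-5 + 4*55)**2/(-3 + 55)**2 = 35/16 + (-5 + 220)**2/52**2 = 35/16 + 215**2*(1/2704) = 35/16 + 46225*(1/2704) = 35/16 + 46225/2704 = 13035/676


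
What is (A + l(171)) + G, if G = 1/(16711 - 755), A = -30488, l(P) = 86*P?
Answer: -251817591/15956 ≈ -15782.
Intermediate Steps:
G = 1/15956 ≈ 6.2672e-5
(A + l(171)) + G = (-30488 + 86*171) + 1/15956 = (-30488 + 14706) + 1/15956 = -15782 + 1/15956 = -251817591/15956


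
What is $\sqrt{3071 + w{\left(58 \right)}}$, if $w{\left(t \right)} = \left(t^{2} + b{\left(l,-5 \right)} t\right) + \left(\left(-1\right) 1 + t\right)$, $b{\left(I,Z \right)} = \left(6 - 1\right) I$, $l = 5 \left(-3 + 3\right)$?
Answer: $2 \sqrt{1623} \approx 80.573$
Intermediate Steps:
$l = 0$ ($l = 5 \cdot 0 = 0$)
$b{\left(I,Z \right)} = 5 I$
$w{\left(t \right)} = -1 + t + t^{2}$ ($w{\left(t \right)} = \left(t^{2} + 5 \cdot 0 t\right) + \left(\left(-1\right) 1 + t\right) = \left(t^{2} + 0 t\right) + \left(-1 + t\right) = \left(t^{2} + 0\right) + \left(-1 + t\right) = t^{2} + \left(-1 + t\right) = -1 + t + t^{2}$)
$\sqrt{3071 + w{\left(58 \right)}} = \sqrt{3071 + \left(-1 + 58 + 58^{2}\right)} = \sqrt{3071 + \left(-1 + 58 + 3364\right)} = \sqrt{3071 + 3421} = \sqrt{6492} = 2 \sqrt{1623}$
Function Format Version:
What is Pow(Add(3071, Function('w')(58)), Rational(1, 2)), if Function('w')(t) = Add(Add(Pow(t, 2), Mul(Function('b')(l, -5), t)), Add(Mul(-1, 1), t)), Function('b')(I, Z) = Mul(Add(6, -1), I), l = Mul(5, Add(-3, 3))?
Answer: Mul(2, Pow(1623, Rational(1, 2))) ≈ 80.573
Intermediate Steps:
l = 0 (l = Mul(5, 0) = 0)
Function('b')(I, Z) = Mul(5, I)
Function('w')(t) = Add(-1, t, Pow(t, 2)) (Function('w')(t) = Add(Add(Pow(t, 2), Mul(Mul(5, 0), t)), Add(Mul(-1, 1), t)) = Add(Add(Pow(t, 2), Mul(0, t)), Add(-1, t)) = Add(Add(Pow(t, 2), 0), Add(-1, t)) = Add(Pow(t, 2), Add(-1, t)) = Add(-1, t, Pow(t, 2)))
Pow(Add(3071, Function('w')(58)), Rational(1, 2)) = Pow(Add(3071, Add(-1, 58, Pow(58, 2))), Rational(1, 2)) = Pow(Add(3071, Add(-1, 58, 3364)), Rational(1, 2)) = Pow(Add(3071, 3421), Rational(1, 2)) = Pow(6492, Rational(1, 2)) = Mul(2, Pow(1623, Rational(1, 2)))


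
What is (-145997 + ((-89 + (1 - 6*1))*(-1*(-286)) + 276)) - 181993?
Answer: -354598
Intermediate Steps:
(-145997 + ((-89 + (1 - 6*1))*(-1*(-286)) + 276)) - 181993 = (-145997 + ((-89 + (1 - 6))*286 + 276)) - 181993 = (-145997 + ((-89 - 5)*286 + 276)) - 181993 = (-145997 + (-94*286 + 276)) - 181993 = (-145997 + (-26884 + 276)) - 181993 = (-145997 - 26608) - 181993 = -172605 - 181993 = -354598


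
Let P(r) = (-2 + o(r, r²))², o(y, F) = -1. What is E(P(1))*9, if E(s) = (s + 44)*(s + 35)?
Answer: 20988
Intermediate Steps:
P(r) = 9 (P(r) = (-2 - 1)² = (-3)² = 9)
E(s) = (35 + s)*(44 + s) (E(s) = (44 + s)*(35 + s) = (35 + s)*(44 + s))
E(P(1))*9 = (1540 + 9² + 79*9)*9 = (1540 + 81 + 711)*9 = 2332*9 = 20988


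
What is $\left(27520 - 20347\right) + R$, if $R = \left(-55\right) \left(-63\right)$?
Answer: $10638$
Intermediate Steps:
$R = 3465$
$\left(27520 - 20347\right) + R = \left(27520 - 20347\right) + 3465 = 7173 + 3465 = 10638$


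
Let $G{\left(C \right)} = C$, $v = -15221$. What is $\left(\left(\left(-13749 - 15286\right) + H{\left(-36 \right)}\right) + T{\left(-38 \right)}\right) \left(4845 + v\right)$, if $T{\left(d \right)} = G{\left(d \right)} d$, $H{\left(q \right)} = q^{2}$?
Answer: $272836920$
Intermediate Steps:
$T{\left(d \right)} = d^{2}$ ($T{\left(d \right)} = d d = d^{2}$)
$\left(\left(\left(-13749 - 15286\right) + H{\left(-36 \right)}\right) + T{\left(-38 \right)}\right) \left(4845 + v\right) = \left(\left(\left(-13749 - 15286\right) + \left(-36\right)^{2}\right) + \left(-38\right)^{2}\right) \left(4845 - 15221\right) = \left(\left(-29035 + 1296\right) + 1444\right) \left(-10376\right) = \left(-27739 + 1444\right) \left(-10376\right) = \left(-26295\right) \left(-10376\right) = 272836920$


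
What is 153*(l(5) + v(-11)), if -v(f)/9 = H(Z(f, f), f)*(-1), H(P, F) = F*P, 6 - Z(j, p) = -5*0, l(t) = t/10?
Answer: -181611/2 ≈ -90806.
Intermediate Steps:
l(t) = t/10 (l(t) = t*(⅒) = t/10)
Z(j, p) = 6 (Z(j, p) = 6 - (-5)*0 = 6 - 1*0 = 6 + 0 = 6)
v(f) = 54*f (v(f) = -9*f*6*(-1) = -9*6*f*(-1) = -(-54)*f = 54*f)
153*(l(5) + v(-11)) = 153*((⅒)*5 + 54*(-11)) = 153*(½ - 594) = 153*(-1187/2) = -181611/2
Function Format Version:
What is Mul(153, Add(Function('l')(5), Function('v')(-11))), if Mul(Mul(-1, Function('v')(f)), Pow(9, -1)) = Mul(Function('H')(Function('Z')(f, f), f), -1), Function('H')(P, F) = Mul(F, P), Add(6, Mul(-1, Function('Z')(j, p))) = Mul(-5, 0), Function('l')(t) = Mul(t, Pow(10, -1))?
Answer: Rational(-181611, 2) ≈ -90806.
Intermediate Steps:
Function('l')(t) = Mul(Rational(1, 10), t) (Function('l')(t) = Mul(t, Rational(1, 10)) = Mul(Rational(1, 10), t))
Function('Z')(j, p) = 6 (Function('Z')(j, p) = Add(6, Mul(-1, Mul(-5, 0))) = Add(6, Mul(-1, 0)) = Add(6, 0) = 6)
Function('v')(f) = Mul(54, f) (Function('v')(f) = Mul(-9, Mul(Mul(f, 6), -1)) = Mul(-9, Mul(Mul(6, f), -1)) = Mul(-9, Mul(-6, f)) = Mul(54, f))
Mul(153, Add(Function('l')(5), Function('v')(-11))) = Mul(153, Add(Mul(Rational(1, 10), 5), Mul(54, -11))) = Mul(153, Add(Rational(1, 2), -594)) = Mul(153, Rational(-1187, 2)) = Rational(-181611, 2)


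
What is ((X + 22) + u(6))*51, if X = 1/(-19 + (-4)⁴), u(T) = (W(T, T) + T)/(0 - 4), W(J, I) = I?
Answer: 76568/79 ≈ 969.21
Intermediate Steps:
u(T) = -T/2 (u(T) = (T + T)/(0 - 4) = (2*T)/(-4) = (2*T)*(-¼) = -T/2)
X = 1/237 (X = 1/(-19 + 256) = 1/237 ≈ 0.0042194)
((X + 22) + u(6))*51 = ((1/237 + 22) - ½*6)*51 = (5215/237 - 3)*51 = (4504/237)*51 = 76568/79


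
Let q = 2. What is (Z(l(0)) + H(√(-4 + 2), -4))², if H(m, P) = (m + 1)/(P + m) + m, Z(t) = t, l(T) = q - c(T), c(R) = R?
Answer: (9 + I*√2)²/(4 - I*√2)² ≈ 2.5247 + 3.8585*I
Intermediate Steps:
l(T) = 2 - T
H(m, P) = m + (1 + m)/(P + m) (H(m, P) = (1 + m)/(P + m) + m = m + (1 + m)/(P + m))
(Z(l(0)) + H(√(-4 + 2), -4))² = ((2 - 1*0) + (1 + √(-4 + 2) + (√(-4 + 2))² - 4*√(-4 + 2))/(-4 + √(-4 + 2)))² = ((2 + 0) + (1 + √(-2) + (√(-2))² - 4*I*√2)/(-4 + √(-2)))² = (2 + (1 + I*√2 + (I*√2)² - 4*I*√2)/(-4 + I*√2))² = (2 + (1 + I*√2 - 2 - 4*I*√2)/(-4 + I*√2))² = (2 + (-1 - 3*I*√2)/(-4 + I*√2))²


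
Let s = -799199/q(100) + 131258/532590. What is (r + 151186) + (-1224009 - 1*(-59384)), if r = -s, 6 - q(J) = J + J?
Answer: -52568340699701/51661230 ≈ -1.0176e+6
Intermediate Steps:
q(J) = 6 - 2*J (q(J) = 6 - (J + J) = 6 - 2*J)
s = 212835429731/51661230 (s = -799199/(6 - 2*100) + 131258/532590 = -799199/(6 - 200) + 131258*(1/532590) = -799199/(-194) + 65629/266295 = -799199*(-1/194) + 65629/266295 = 799199/194 + 65629/266295 = 212835429731/51661230 ≈ 4119.8)
r = -212835429731/51661230 (r = -1*212835429731/51661230 = -212835429731/51661230 ≈ -4119.8)
(r + 151186) + (-1224009 - 1*(-59384)) = (-212835429731/51661230 + 151186) + (-1224009 - 1*(-59384)) = 7597619289049/51661230 + (-1224009 + 59384) = 7597619289049/51661230 - 1164625 = -52568340699701/51661230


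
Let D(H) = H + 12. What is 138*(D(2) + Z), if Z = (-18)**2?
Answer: 46644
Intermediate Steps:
D(H) = 12 + H
Z = 324
138*(D(2) + Z) = 138*((12 + 2) + 324) = 138*(14 + 324) = 138*338 = 46644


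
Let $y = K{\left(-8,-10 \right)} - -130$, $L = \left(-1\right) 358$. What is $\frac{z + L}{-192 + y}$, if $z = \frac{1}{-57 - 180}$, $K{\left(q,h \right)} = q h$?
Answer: $- \frac{84847}{4266} \approx -19.889$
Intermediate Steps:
$K{\left(q,h \right)} = h q$
$z = - \frac{1}{237}$ ($z = \frac{1}{-237} = - \frac{1}{237} \approx -0.0042194$)
$L = -358$
$y = 210$ ($y = \left(-10\right) \left(-8\right) - -130 = 80 + 130 = 210$)
$\frac{z + L}{-192 + y} = \frac{- \frac{1}{237} - 358}{-192 + 210} = - \frac{84847}{237 \cdot 18} = \left(- \frac{84847}{237}\right) \frac{1}{18} = - \frac{84847}{4266}$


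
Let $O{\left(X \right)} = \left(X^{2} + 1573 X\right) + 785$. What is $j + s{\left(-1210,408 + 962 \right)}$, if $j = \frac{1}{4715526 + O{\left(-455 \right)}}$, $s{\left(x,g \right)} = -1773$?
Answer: $- \frac{7460112032}{4207621} \approx -1773.0$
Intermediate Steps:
$O{\left(X \right)} = 785 + X^{2} + 1573 X$
$j = \frac{1}{4207621}$ ($j = \frac{1}{4715526 + \left(785 + \left(-455\right)^{2} + 1573 \left(-455\right)\right)} = \frac{1}{4715526 + \left(785 + 207025 - 715715\right)} = \frac{1}{4715526 - 507905} = \frac{1}{4207621} \approx 2.3766 \cdot 10^{-7}$)
$j + s{\left(-1210,408 + 962 \right)} = \frac{1}{4207621} - 1773 = - \frac{7460112032}{4207621}$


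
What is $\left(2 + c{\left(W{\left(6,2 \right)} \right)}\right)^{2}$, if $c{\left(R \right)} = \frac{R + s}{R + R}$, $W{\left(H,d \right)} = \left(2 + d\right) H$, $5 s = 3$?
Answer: $\frac{40401}{6400} \approx 6.3127$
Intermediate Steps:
$s = \frac{3}{5}$ ($s = \frac{1}{5} \cdot 3 = \frac{3}{5} \approx 0.6$)
$W{\left(H,d \right)} = H \left(2 + d\right)$
$c{\left(R \right)} = \frac{\frac{3}{5} + R}{2 R}$ ($c{\left(R \right)} = \frac{R + \frac{3}{5}}{R + R} = \frac{\frac{3}{5} + R}{2 R}$)
$\left(2 + c{\left(W{\left(6,2 \right)} \right)}\right)^{2} = \left(2 + \frac{3 + 5 \cdot 6 \left(2 + 2\right)}{10 \cdot 6 \left(2 + 2\right)}\right)^{2} = \left(2 + \frac{3 + 5 \cdot 6 \cdot 4}{10 \cdot 6 \cdot 4}\right)^{2} = \left(2 + \frac{3 + 5 \cdot 24}{10 \cdot 24}\right)^{2} = \left(2 + \frac{1}{10} \cdot \frac{1}{24} \left(3 + 120\right)\right)^{2} = \left(2 + \frac{1}{10} \cdot \frac{1}{24} \cdot 123\right)^{2} = \left(2 + \frac{41}{80}\right)^{2} = \left(\frac{201}{80}\right)^{2} = \frac{40401}{6400}$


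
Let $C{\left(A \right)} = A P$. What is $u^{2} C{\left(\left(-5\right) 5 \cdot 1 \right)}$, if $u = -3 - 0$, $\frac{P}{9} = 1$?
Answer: $-2025$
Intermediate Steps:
$P = 9$ ($P = 9 \cdot 1 = 9$)
$u = -3$ ($u = -3 + 0 = -3$)
$C{\left(A \right)} = 9 A$ ($C{\left(A \right)} = A 9 = 9 A$)
$u^{2} C{\left(\left(-5\right) 5 \cdot 1 \right)} = \left(-3\right)^{2} \cdot 9 \left(-5\right) 5 \cdot 1 = 9 \cdot 9 \left(\left(-25\right) 1\right) = 9 \cdot 9 \left(-25\right) = 9 \left(-225\right) = -2025$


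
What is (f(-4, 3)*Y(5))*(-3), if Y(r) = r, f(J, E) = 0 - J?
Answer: -60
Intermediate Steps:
f(J, E) = -J
(f(-4, 3)*Y(5))*(-3) = (-1*(-4)*5)*(-3) = (4*5)*(-3) = 20*(-3) = -60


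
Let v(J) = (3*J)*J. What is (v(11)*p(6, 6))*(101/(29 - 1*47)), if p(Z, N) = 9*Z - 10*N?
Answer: 12221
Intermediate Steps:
p(Z, N) = -10*N + 9*Z
v(J) = 3*J**2
(v(11)*p(6, 6))*(101/(29 - 1*47)) = ((3*11**2)*(-10*6 + 9*6))*(101/(29 - 1*47)) = ((3*121)*(-60 + 54))*(101/(29 - 47)) = (363*(-6))*(101/(-18)) = -219978*(-1)/18 = -2178*(-101/18) = 12221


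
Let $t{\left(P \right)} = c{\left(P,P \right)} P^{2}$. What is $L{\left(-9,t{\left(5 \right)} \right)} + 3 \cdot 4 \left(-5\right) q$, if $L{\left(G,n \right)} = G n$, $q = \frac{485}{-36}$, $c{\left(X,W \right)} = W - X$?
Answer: $\frac{2425}{3} \approx 808.33$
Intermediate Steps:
$t{\left(P \right)} = 0$ ($t{\left(P \right)} = \left(P - P\right) P^{2} = 0 P^{2} = 0$)
$q = - \frac{485}{36}$ ($q = 485 \left(- \frac{1}{36}\right) = - \frac{485}{36} \approx -13.472$)
$L{\left(-9,t{\left(5 \right)} \right)} + 3 \cdot 4 \left(-5\right) q = \left(-9\right) 0 + 3 \cdot 4 \left(-5\right) \left(- \frac{485}{36}\right) = 0 + 12 \left(-5\right) \left(- \frac{485}{36}\right) = 0 - - \frac{2425}{3} = 0 + \frac{2425}{3} = \frac{2425}{3}$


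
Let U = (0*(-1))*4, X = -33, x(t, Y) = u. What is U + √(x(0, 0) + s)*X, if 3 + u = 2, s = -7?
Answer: -66*I*√2 ≈ -93.338*I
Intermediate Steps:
u = -1 (u = -3 + 2 = -1)
x(t, Y) = -1
U = 0 (U = 0*4 = 0)
U + √(x(0, 0) + s)*X = 0 + √(-1 - 7)*(-33) = 0 + √(-8)*(-33) = 0 + (2*I*√2)*(-33) = 0 - 66*I*√2 = -66*I*√2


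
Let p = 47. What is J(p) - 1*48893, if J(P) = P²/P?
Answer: -48846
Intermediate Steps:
J(P) = P
J(p) - 1*48893 = 47 - 1*48893 = 47 - 48893 = -48846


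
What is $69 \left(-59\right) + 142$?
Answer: $-3929$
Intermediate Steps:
$69 \left(-59\right) + 142 = -4071 + 142 = -3929$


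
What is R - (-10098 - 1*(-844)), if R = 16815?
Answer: 26069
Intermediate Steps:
R - (-10098 - 1*(-844)) = 16815 - (-10098 - 1*(-844)) = 16815 - (-10098 + 844) = 16815 - 1*(-9254) = 16815 + 9254 = 26069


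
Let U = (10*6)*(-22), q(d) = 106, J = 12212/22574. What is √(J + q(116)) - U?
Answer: 1320 + 4*√848308346/11287 ≈ 1330.3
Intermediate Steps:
J = 6106/11287 (J = 12212*(1/22574) = 6106/11287 ≈ 0.54098)
U = -1320 (U = 60*(-22) = -1320)
√(J + q(116)) - U = √(6106/11287 + 106) - 1*(-1320) = √(1202528/11287) + 1320 = 4*√848308346/11287 + 1320 = 1320 + 4*√848308346/11287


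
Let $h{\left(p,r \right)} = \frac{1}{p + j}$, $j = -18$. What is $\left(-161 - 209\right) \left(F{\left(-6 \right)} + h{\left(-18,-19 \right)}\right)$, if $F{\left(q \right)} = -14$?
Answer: $\frac{93425}{18} \approx 5190.3$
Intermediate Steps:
$h{\left(p,r \right)} = \frac{1}{-18 + p}$ ($h{\left(p,r \right)} = \frac{1}{p - 18} = \frac{1}{-18 + p}$)
$\left(-161 - 209\right) \left(F{\left(-6 \right)} + h{\left(-18,-19 \right)}\right) = \left(-161 - 209\right) \left(-14 + \frac{1}{-18 - 18}\right) = - 370 \left(-14 + \frac{1}{-36}\right) = - 370 \left(-14 - \frac{1}{36}\right) = \left(-370\right) \left(- \frac{505}{36}\right) = \frac{93425}{18}$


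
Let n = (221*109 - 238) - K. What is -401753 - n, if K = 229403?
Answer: -196201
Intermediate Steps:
n = -205552 (n = (221*109 - 238) - 1*229403 = (24089 - 238) - 229403 = 23851 - 229403 = -205552)
-401753 - n = -401753 - 1*(-205552) = -401753 + 205552 = -196201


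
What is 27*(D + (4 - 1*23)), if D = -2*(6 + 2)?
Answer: -945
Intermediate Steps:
D = -16 (D = -2*8 = -16)
27*(D + (4 - 1*23)) = 27*(-16 + (4 - 1*23)) = 27*(-16 + (4 - 23)) = 27*(-16 - 19) = 27*(-35) = -945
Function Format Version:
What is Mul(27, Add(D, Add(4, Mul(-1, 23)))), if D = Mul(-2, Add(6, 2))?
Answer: -945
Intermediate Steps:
D = -16 (D = Mul(-2, 8) = -16)
Mul(27, Add(D, Add(4, Mul(-1, 23)))) = Mul(27, Add(-16, Add(4, Mul(-1, 23)))) = Mul(27, Add(-16, Add(4, -23))) = Mul(27, Add(-16, -19)) = Mul(27, -35) = -945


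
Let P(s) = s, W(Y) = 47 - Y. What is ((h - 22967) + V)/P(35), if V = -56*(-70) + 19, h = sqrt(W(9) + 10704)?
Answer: -19028/35 + sqrt(10742)/35 ≈ -540.70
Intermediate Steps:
h = sqrt(10742) (h = sqrt((47 - 1*9) + 10704) = sqrt((47 - 9) + 10704) = sqrt(38 + 10704) = sqrt(10742) ≈ 103.64)
V = 3939 (V = 3920 + 19 = 3939)
((h - 22967) + V)/P(35) = ((sqrt(10742) - 22967) + 3939)/35 = ((-22967 + sqrt(10742)) + 3939)*(1/35) = (-19028 + sqrt(10742))*(1/35) = -19028/35 + sqrt(10742)/35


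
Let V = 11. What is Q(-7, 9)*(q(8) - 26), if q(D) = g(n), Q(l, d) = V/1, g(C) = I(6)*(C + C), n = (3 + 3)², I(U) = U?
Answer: 4466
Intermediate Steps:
n = 36 (n = 6² = 36)
g(C) = 12*C (g(C) = 6*(C + C) = 6*(2*C) = 12*C)
Q(l, d) = 11 (Q(l, d) = 11/1 = 11*1 = 11)
q(D) = 432 (q(D) = 12*36 = 432)
Q(-7, 9)*(q(8) - 26) = 11*(432 - 26) = 11*406 = 4466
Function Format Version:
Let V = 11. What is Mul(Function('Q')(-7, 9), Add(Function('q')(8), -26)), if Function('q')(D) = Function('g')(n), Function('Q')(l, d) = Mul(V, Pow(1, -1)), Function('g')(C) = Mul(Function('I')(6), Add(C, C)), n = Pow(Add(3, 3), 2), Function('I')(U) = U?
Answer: 4466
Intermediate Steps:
n = 36 (n = Pow(6, 2) = 36)
Function('g')(C) = Mul(12, C) (Function('g')(C) = Mul(6, Add(C, C)) = Mul(6, Mul(2, C)) = Mul(12, C))
Function('Q')(l, d) = 11 (Function('Q')(l, d) = Mul(11, Pow(1, -1)) = Mul(11, 1) = 11)
Function('q')(D) = 432 (Function('q')(D) = Mul(12, 36) = 432)
Mul(Function('Q')(-7, 9), Add(Function('q')(8), -26)) = Mul(11, Add(432, -26)) = Mul(11, 406) = 4466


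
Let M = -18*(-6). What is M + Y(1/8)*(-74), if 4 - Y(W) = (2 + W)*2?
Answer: 253/2 ≈ 126.50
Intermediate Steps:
M = 108
Y(W) = -2*W (Y(W) = 4 - (2 + W)*2 = 4 - (4 + 2*W) = 4 + (-4 - 2*W) = -2*W)
M + Y(1/8)*(-74) = 108 - 2/8*(-74) = 108 - 2*⅛*(-74) = 108 - ¼*(-74) = 108 + 37/2 = 253/2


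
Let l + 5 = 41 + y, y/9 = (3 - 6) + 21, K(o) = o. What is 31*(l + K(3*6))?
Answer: 6696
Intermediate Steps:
y = 162 (y = 9*((3 - 6) + 21) = 9*(-3 + 21) = 9*18 = 162)
l = 198 (l = -5 + (41 + 162) = -5 + 203 = 198)
31*(l + K(3*6)) = 31*(198 + 3*6) = 31*(198 + 18) = 31*216 = 6696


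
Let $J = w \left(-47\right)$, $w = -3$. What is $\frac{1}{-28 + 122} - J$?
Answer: $- \frac{13253}{94} \approx -140.99$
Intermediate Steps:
$J = 141$ ($J = \left(-3\right) \left(-47\right) = 141$)
$\frac{1}{-28 + 122} - J = \frac{1}{-28 + 122} - 141 = \frac{1}{94} - 141 = - \frac{13253}{94}$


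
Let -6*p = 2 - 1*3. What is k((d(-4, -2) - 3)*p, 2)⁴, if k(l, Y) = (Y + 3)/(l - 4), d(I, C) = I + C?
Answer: 10000/14641 ≈ 0.68301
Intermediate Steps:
d(I, C) = C + I
p = ⅙ (p = -(2 - 1*3)/6 = -(2 - 3)/6 = -⅙*(-1) = ⅙ ≈ 0.16667)
k(l, Y) = (3 + Y)/(-4 + l)
k((d(-4, -2) - 3)*p, 2)⁴ = ((3 + 2)/(-4 + ((-2 - 4) - 3)*(⅙)))⁴ = (5/(-4 + (-6 - 3)*(⅙)))⁴ = (5/(-4 - 9*⅙))⁴ = (5/(-4 - 3/2))⁴ = (5/(-11/2))⁴ = (-2/11*5)⁴ = (-10/11)⁴ = 10000/14641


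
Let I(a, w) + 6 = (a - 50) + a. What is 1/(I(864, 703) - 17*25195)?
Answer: -1/426643 ≈ -2.3439e-6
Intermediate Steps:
I(a, w) = -56 + 2*a (I(a, w) = -6 + ((a - 50) + a) = -6 + ((-50 + a) + a) = -6 + (-50 + 2*a) = -56 + 2*a)
1/(I(864, 703) - 17*25195) = 1/((-56 + 2*864) - 17*25195) = 1/((-56 + 1728) - 428315) = 1/(1672 - 428315) = 1/(-426643) = -1/426643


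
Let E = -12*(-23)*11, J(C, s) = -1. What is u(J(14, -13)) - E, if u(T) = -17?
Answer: -3053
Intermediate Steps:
E = 3036 (E = 276*11 = 3036)
u(J(14, -13)) - E = -17 - 1*3036 = -17 - 3036 = -3053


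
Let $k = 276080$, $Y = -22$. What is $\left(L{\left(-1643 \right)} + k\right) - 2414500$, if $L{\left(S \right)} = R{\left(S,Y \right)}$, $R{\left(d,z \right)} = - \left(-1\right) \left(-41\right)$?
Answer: $-2138461$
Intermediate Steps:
$R{\left(d,z \right)} = -41$ ($R{\left(d,z \right)} = \left(-1\right) 41 = -41$)
$L{\left(S \right)} = -41$
$\left(L{\left(-1643 \right)} + k\right) - 2414500 = \left(-41 + 276080\right) - 2414500 = 276039 - 2414500 = -2138461$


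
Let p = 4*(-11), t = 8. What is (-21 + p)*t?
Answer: -520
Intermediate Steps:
p = -44
(-21 + p)*t = (-21 - 44)*8 = -65*8 = -520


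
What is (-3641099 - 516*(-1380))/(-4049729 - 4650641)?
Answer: 2929019/8700370 ≈ 0.33665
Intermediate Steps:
(-3641099 - 516*(-1380))/(-4049729 - 4650641) = (-3641099 + 712080)/(-8700370) = -2929019*(-1/8700370) = 2929019/8700370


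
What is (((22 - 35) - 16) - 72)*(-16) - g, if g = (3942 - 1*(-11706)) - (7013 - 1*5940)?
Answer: -12959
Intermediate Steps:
g = 14575 (g = (3942 + 11706) - (7013 - 5940) = 15648 - 1*1073 = 15648 - 1073 = 14575)
(((22 - 35) - 16) - 72)*(-16) - g = (((22 - 35) - 16) - 72)*(-16) - 1*14575 = ((-13 - 16) - 72)*(-16) - 14575 = (-29 - 72)*(-16) - 14575 = -101*(-16) - 14575 = 1616 - 14575 = -12959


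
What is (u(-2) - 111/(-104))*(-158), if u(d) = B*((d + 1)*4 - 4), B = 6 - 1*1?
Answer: 319871/52 ≈ 6151.4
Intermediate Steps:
B = 5 (B = 6 - 1 = 5)
u(d) = 20*d (u(d) = 5*((d + 1)*4 - 4) = 5*((1 + d)*4 - 4) = 5*((4 + 4*d) - 4) = 5*(4*d) = 20*d)
(u(-2) - 111/(-104))*(-158) = (20*(-2) - 111/(-104))*(-158) = (-40 - 111*(-1/104))*(-158) = (-40 + 111/104)*(-158) = -4049/104*(-158) = 319871/52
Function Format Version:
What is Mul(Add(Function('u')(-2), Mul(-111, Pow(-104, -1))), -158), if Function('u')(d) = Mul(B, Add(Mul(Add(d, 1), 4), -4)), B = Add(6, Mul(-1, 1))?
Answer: Rational(319871, 52) ≈ 6151.4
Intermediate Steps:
B = 5 (B = Add(6, -1) = 5)
Function('u')(d) = Mul(20, d) (Function('u')(d) = Mul(5, Add(Mul(Add(d, 1), 4), -4)) = Mul(5, Add(Mul(Add(1, d), 4), -4)) = Mul(5, Add(Add(4, Mul(4, d)), -4)) = Mul(5, Mul(4, d)) = Mul(20, d))
Mul(Add(Function('u')(-2), Mul(-111, Pow(-104, -1))), -158) = Mul(Add(Mul(20, -2), Mul(-111, Pow(-104, -1))), -158) = Mul(Add(-40, Mul(-111, Rational(-1, 104))), -158) = Mul(Add(-40, Rational(111, 104)), -158) = Mul(Rational(-4049, 104), -158) = Rational(319871, 52)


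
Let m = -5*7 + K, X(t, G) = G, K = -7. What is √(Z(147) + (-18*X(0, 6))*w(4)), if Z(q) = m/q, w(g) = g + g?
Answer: 55*I*√14/7 ≈ 29.399*I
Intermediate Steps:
m = -42 (m = -5*7 - 7 = -35 - 7 = -42)
w(g) = 2*g
Z(q) = -42/q
√(Z(147) + (-18*X(0, 6))*w(4)) = √(-42/147 + (-18*6)*(2*4)) = √(-42*1/147 - 108*8) = √(-2/7 - 864) = √(-6050/7) = 55*I*√14/7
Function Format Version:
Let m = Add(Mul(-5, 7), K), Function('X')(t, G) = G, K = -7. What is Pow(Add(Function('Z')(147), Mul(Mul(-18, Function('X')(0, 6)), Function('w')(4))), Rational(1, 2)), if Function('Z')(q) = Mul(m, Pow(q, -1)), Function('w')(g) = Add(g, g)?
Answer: Mul(Rational(55, 7), I, Pow(14, Rational(1, 2))) ≈ Mul(29.399, I)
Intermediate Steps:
m = -42 (m = Add(Mul(-5, 7), -7) = Add(-35, -7) = -42)
Function('w')(g) = Mul(2, g)
Function('Z')(q) = Mul(-42, Pow(q, -1))
Pow(Add(Function('Z')(147), Mul(Mul(-18, Function('X')(0, 6)), Function('w')(4))), Rational(1, 2)) = Pow(Add(Mul(-42, Pow(147, -1)), Mul(Mul(-18, 6), Mul(2, 4))), Rational(1, 2)) = Pow(Add(Mul(-42, Rational(1, 147)), Mul(-108, 8)), Rational(1, 2)) = Pow(Add(Rational(-2, 7), -864), Rational(1, 2)) = Pow(Rational(-6050, 7), Rational(1, 2)) = Mul(Rational(55, 7), I, Pow(14, Rational(1, 2)))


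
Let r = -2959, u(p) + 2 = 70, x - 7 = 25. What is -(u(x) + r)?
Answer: 2891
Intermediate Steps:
x = 32 (x = 7 + 25 = 32)
u(p) = 68 (u(p) = -2 + 70 = 68)
-(u(x) + r) = -(68 - 2959) = -1*(-2891) = 2891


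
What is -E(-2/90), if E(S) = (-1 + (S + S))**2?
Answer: -2209/2025 ≈ -1.0909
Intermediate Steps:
E(S) = (-1 + 2*S)**2
-E(-2/90) = -(-1 + 2*(-2/90))**2 = -(-1 + 2*(-2*1/90))**2 = -(-1 + 2*(-1/45))**2 = -(-1 - 2/45)**2 = -(-47/45)**2 = -1*2209/2025 = -2209/2025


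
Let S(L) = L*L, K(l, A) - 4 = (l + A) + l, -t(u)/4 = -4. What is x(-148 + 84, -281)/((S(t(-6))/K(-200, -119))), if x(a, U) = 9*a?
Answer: 4635/4 ≈ 1158.8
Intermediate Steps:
t(u) = 16 (t(u) = -4*(-4) = 16)
K(l, A) = 4 + A + 2*l (K(l, A) = 4 + ((l + A) + l) = 4 + ((A + l) + l) = 4 + (A + 2*l) = 4 + A + 2*l)
S(L) = L²
x(-148 + 84, -281)/((S(t(-6))/K(-200, -119))) = (9*(-148 + 84))/((16²/(4 - 119 + 2*(-200)))) = (9*(-64))/((256/(4 - 119 - 400))) = -576/(256/(-515)) = -576/(256*(-1/515)) = -576/(-256/515) = -576*(-515/256) = 4635/4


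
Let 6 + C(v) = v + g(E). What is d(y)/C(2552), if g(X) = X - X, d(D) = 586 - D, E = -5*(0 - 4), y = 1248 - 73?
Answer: -31/134 ≈ -0.23134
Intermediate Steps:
y = 1175
E = 20 (E = -5*(-4) = 20)
g(X) = 0
C(v) = -6 + v (C(v) = -6 + (v + 0) = -6 + v)
d(y)/C(2552) = (586 - 1*1175)/(-6 + 2552) = (586 - 1175)/2546 = -589*1/2546 = -31/134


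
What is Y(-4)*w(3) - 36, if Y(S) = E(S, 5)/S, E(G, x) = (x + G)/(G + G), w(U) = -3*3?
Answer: -1161/32 ≈ -36.281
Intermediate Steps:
w(U) = -9
E(G, x) = (G + x)/(2*G) (E(G, x) = (G + x)/((2*G)) = (G + x)*(1/(2*G)) = (G + x)/(2*G))
Y(S) = (5 + S)/(2*S²) (Y(S) = ((S + 5)/(2*S))/S = ((5 + S)/(2*S))/S = (5 + S)/(2*S²))
Y(-4)*w(3) - 36 = ((½)*(5 - 4)/(-4)²)*(-9) - 36 = ((½)*(1/16)*1)*(-9) - 36 = (1/32)*(-9) - 36 = -9/32 - 36 = -1161/32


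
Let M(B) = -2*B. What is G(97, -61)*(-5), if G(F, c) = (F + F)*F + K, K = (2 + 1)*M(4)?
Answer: -93970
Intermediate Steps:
K = -24 (K = (2 + 1)*(-2*4) = 3*(-8) = -24)
G(F, c) = -24 + 2*F² (G(F, c) = (F + F)*F - 24 = (2*F)*F - 24 = 2*F² - 24 = -24 + 2*F²)
G(97, -61)*(-5) = (-24 + 2*97²)*(-5) = (-24 + 2*9409)*(-5) = (-24 + 18818)*(-5) = 18794*(-5) = -93970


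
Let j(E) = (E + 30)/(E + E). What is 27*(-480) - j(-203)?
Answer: -5261933/406 ≈ -12960.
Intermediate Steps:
j(E) = (30 + E)/(2*E) (j(E) = (30 + E)/((2*E)) = (30 + E)*(1/(2*E)) = (30 + E)/(2*E))
27*(-480) - j(-203) = 27*(-480) - (30 - 203)/(2*(-203)) = -12960 - (-1)*(-173)/(2*203) = -12960 - 1*173/406 = -12960 - 173/406 = -5261933/406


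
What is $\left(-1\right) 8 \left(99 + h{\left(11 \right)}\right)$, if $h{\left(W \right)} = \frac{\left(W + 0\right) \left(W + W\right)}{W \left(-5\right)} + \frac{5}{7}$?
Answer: $- \frac{26688}{35} \approx -762.51$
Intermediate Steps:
$h{\left(W \right)} = \frac{5}{7} - \frac{2 W}{5}$ ($h{\left(W \right)} = \frac{W 2 W}{\left(-5\right) W} + 5 \cdot \frac{1}{7} = 2 W^{2} \left(- \frac{1}{5 W}\right) + \frac{5}{7} = - \frac{2 W}{5} + \frac{5}{7} = \frac{5}{7} - \frac{2 W}{5}$)
$\left(-1\right) 8 \left(99 + h{\left(11 \right)}\right) = \left(-1\right) 8 \left(99 + \left(\frac{5}{7} - \frac{22}{5}\right)\right) = - 8 \left(99 + \left(\frac{5}{7} - \frac{22}{5}\right)\right) = - 8 \left(99 - \frac{129}{35}\right) = \left(-8\right) \frac{3336}{35} = - \frac{26688}{35}$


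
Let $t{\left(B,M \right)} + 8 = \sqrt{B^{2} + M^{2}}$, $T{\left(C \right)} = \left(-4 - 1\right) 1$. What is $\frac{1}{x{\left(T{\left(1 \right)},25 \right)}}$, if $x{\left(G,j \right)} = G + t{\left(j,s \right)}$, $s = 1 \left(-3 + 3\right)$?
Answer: $\frac{1}{12} \approx 0.083333$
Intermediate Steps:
$T{\left(C \right)} = -5$ ($T{\left(C \right)} = \left(-5\right) 1 = -5$)
$s = 0$ ($s = 1 \cdot 0 = 0$)
$t{\left(B,M \right)} = -8 + \sqrt{B^{2} + M^{2}}$
$x{\left(G,j \right)} = -8 + G + \sqrt{j^{2}}$ ($x{\left(G,j \right)} = G + \left(-8 + \sqrt{j^{2} + 0^{2}}\right) = G + \left(-8 + \sqrt{j^{2} + 0}\right) = G + \left(-8 + \sqrt{j^{2}}\right) = -8 + G + \sqrt{j^{2}}$)
$\frac{1}{x{\left(T{\left(1 \right)},25 \right)}} = \frac{1}{-8 - 5 + \sqrt{25^{2}}} = \frac{1}{-8 - 5 + \sqrt{625}} = \frac{1}{-8 - 5 + 25} = \frac{1}{12}$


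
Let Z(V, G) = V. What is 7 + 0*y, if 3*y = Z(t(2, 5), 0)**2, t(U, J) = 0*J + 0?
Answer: 7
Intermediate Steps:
t(U, J) = 0 (t(U, J) = 0 + 0 = 0)
y = 0 (y = (1/3)*0**2 = (1/3)*0 = 0)
7 + 0*y = 7 + 0*0 = 7 + 0 = 7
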